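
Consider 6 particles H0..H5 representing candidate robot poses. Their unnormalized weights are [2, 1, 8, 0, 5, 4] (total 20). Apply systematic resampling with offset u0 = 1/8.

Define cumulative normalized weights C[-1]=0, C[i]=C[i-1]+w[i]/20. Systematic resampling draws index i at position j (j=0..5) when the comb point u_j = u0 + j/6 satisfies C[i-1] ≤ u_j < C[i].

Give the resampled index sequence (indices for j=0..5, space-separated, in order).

1 2 2 4 4 5

C = [1/10, 3/20, 11/20, 11/20, 4/5, 1]
j=0: u_0=1/8 ∈ [1/10, 3/20) → index 1
j=1: u_1=7/24 ∈ [3/20, 11/20) → index 2
j=2: u_2=11/24 ∈ [3/20, 11/20) → index 2
j=3: u_3=5/8 ∈ [11/20, 4/5) → index 4
j=4: u_4=19/24 ∈ [11/20, 4/5) → index 4
j=5: u_5=23/24 ∈ [4/5, 1) → index 5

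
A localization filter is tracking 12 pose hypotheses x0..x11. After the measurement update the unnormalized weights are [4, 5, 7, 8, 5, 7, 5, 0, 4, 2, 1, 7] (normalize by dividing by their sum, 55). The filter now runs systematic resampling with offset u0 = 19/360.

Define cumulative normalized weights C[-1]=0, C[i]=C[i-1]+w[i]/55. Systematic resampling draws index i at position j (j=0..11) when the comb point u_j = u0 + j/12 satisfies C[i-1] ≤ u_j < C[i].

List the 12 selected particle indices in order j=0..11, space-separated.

0 1 2 3 3 4 5 5 6 8 11 11

C = [4/55, 9/55, 16/55, 24/55, 29/55, 36/55, 41/55, 41/55, 9/11, 47/55, 48/55, 1]
j=0: u_0=19/360 ∈ [0, 4/55) → index 0
j=1: u_1=49/360 ∈ [4/55, 9/55) → index 1
j=2: u_2=79/360 ∈ [9/55, 16/55) → index 2
j=3: u_3=109/360 ∈ [16/55, 24/55) → index 3
j=4: u_4=139/360 ∈ [16/55, 24/55) → index 3
j=5: u_5=169/360 ∈ [24/55, 29/55) → index 4
j=6: u_6=199/360 ∈ [29/55, 36/55) → index 5
j=7: u_7=229/360 ∈ [29/55, 36/55) → index 5
j=8: u_8=259/360 ∈ [36/55, 41/55) → index 6
j=9: u_9=289/360 ∈ [41/55, 9/11) → index 8
j=10: u_10=319/360 ∈ [48/55, 1) → index 11
j=11: u_11=349/360 ∈ [48/55, 1) → index 11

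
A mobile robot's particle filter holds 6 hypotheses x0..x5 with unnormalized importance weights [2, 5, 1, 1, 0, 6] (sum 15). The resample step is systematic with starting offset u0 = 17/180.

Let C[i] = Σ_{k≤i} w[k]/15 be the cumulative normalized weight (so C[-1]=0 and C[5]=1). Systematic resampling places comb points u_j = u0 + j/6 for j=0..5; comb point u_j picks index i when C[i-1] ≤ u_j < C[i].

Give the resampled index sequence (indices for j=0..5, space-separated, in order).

0 1 1 3 5 5

C = [2/15, 7/15, 8/15, 3/5, 3/5, 1]
j=0: u_0=17/180 ∈ [0, 2/15) → index 0
j=1: u_1=47/180 ∈ [2/15, 7/15) → index 1
j=2: u_2=77/180 ∈ [2/15, 7/15) → index 1
j=3: u_3=107/180 ∈ [8/15, 3/5) → index 3
j=4: u_4=137/180 ∈ [3/5, 1) → index 5
j=5: u_5=167/180 ∈ [3/5, 1) → index 5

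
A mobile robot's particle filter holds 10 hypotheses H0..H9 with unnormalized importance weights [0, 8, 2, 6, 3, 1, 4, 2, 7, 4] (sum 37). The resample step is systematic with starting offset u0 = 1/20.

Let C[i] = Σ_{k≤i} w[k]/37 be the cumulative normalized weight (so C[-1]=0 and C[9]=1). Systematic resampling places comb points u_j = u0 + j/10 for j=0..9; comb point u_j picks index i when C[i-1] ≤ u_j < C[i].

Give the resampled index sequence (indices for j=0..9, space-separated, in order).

1 1 2 3 4 6 7 8 8 9

C = [0, 8/37, 10/37, 16/37, 19/37, 20/37, 24/37, 26/37, 33/37, 1]
j=0: u_0=1/20 ∈ [0, 8/37) → index 1
j=1: u_1=3/20 ∈ [0, 8/37) → index 1
j=2: u_2=1/4 ∈ [8/37, 10/37) → index 2
j=3: u_3=7/20 ∈ [10/37, 16/37) → index 3
j=4: u_4=9/20 ∈ [16/37, 19/37) → index 4
j=5: u_5=11/20 ∈ [20/37, 24/37) → index 6
j=6: u_6=13/20 ∈ [24/37, 26/37) → index 7
j=7: u_7=3/4 ∈ [26/37, 33/37) → index 8
j=8: u_8=17/20 ∈ [26/37, 33/37) → index 8
j=9: u_9=19/20 ∈ [33/37, 1) → index 9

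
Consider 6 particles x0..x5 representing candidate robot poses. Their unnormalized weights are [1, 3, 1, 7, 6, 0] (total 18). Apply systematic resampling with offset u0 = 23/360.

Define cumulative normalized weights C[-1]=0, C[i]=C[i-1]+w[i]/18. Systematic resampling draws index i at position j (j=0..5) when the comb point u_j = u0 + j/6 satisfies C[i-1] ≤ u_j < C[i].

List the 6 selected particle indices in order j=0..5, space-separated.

C = [1/18, 2/9, 5/18, 2/3, 1, 1]
j=0: u_0=23/360 ∈ [1/18, 2/9) → index 1
j=1: u_1=83/360 ∈ [2/9, 5/18) → index 2
j=2: u_2=143/360 ∈ [5/18, 2/3) → index 3
j=3: u_3=203/360 ∈ [5/18, 2/3) → index 3
j=4: u_4=263/360 ∈ [2/3, 1) → index 4
j=5: u_5=323/360 ∈ [2/3, 1) → index 4

1 2 3 3 4 4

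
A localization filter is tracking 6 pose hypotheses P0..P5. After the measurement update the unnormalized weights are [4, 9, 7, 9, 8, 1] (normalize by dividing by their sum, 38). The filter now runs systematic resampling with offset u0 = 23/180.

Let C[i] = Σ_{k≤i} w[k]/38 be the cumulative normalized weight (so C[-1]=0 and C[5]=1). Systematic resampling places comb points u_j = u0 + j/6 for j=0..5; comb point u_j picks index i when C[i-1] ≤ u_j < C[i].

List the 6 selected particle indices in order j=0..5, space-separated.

1 1 2 3 4 4

C = [2/19, 13/38, 10/19, 29/38, 37/38, 1]
j=0: u_0=23/180 ∈ [2/19, 13/38) → index 1
j=1: u_1=53/180 ∈ [2/19, 13/38) → index 1
j=2: u_2=83/180 ∈ [13/38, 10/19) → index 2
j=3: u_3=113/180 ∈ [10/19, 29/38) → index 3
j=4: u_4=143/180 ∈ [29/38, 37/38) → index 4
j=5: u_5=173/180 ∈ [29/38, 37/38) → index 4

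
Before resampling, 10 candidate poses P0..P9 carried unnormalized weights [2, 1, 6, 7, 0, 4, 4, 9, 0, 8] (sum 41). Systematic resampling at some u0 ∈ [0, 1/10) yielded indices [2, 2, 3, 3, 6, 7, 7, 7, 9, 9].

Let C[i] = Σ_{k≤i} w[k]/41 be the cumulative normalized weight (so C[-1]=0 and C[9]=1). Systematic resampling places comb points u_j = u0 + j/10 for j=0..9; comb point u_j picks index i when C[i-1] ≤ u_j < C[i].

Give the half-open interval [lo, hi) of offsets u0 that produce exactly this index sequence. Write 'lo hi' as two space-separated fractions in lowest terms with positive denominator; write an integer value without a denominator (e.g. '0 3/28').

C = [2/41, 3/41, 9/41, 16/41, 16/41, 20/41, 24/41, 33/41, 33/41, 1]
j=0 picked index 2: u0 ∈ [3/41, 9/41)
j=1 picked index 2: u0 ∈ [-11/410, 49/410)
j=2 picked index 3: u0 ∈ [4/205, 39/205)
j=3 picked index 3: u0 ∈ [-33/410, 37/410)
j=4 picked index 6: u0 ∈ [18/205, 38/205)
j=5 picked index 7: u0 ∈ [7/82, 25/82)
j=6 picked index 7: u0 ∈ [-3/205, 42/205)
j=7 picked index 7: u0 ∈ [-47/410, 43/410)
j=8 picked index 9: u0 ∈ [1/205, 1/5)
j=9 picked index 9: u0 ∈ [-39/410, 1/10)
intersection: [18/205, 37/410)

18/205 37/410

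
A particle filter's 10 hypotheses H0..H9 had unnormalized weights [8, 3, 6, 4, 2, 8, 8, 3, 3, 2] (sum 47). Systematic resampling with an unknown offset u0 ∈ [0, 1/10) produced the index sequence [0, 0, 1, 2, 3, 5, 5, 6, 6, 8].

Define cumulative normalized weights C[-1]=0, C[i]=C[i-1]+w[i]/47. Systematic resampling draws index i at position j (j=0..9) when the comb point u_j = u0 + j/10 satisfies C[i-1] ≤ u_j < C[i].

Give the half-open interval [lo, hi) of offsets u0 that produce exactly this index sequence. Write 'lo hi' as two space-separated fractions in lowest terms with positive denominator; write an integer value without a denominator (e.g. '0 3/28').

0 7/235

C = [8/47, 11/47, 17/47, 21/47, 23/47, 31/47, 39/47, 42/47, 45/47, 1]
j=0 picked index 0: u0 ∈ [0, 8/47)
j=1 picked index 0: u0 ∈ [-1/10, 33/470)
j=2 picked index 1: u0 ∈ [-7/235, 8/235)
j=3 picked index 2: u0 ∈ [-31/470, 29/470)
j=4 picked index 3: u0 ∈ [-9/235, 11/235)
j=5 picked index 5: u0 ∈ [-1/94, 15/94)
j=6 picked index 5: u0 ∈ [-26/235, 14/235)
j=7 picked index 6: u0 ∈ [-19/470, 61/470)
j=8 picked index 6: u0 ∈ [-33/235, 7/235)
j=9 picked index 8: u0 ∈ [-3/470, 27/470)
intersection: [0, 7/235)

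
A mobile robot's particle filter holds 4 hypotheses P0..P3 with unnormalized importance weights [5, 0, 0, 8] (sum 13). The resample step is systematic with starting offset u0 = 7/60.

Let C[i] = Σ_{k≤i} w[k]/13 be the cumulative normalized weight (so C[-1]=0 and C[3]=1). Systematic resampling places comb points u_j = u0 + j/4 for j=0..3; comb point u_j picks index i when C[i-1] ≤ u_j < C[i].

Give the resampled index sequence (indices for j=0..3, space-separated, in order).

0 0 3 3

C = [5/13, 5/13, 5/13, 1]
j=0: u_0=7/60 ∈ [0, 5/13) → index 0
j=1: u_1=11/30 ∈ [0, 5/13) → index 0
j=2: u_2=37/60 ∈ [5/13, 1) → index 3
j=3: u_3=13/15 ∈ [5/13, 1) → index 3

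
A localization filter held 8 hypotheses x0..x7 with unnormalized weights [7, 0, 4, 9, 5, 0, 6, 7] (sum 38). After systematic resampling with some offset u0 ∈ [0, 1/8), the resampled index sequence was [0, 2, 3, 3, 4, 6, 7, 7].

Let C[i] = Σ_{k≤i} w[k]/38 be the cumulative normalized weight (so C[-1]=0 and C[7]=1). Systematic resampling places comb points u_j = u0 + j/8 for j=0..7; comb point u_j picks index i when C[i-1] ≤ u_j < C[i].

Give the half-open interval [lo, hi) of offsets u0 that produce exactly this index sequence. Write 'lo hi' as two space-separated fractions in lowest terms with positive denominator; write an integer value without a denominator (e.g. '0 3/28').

C = [7/38, 7/38, 11/38, 10/19, 25/38, 25/38, 31/38, 1]
j=0 picked index 0: u0 ∈ [0, 7/38)
j=1 picked index 2: u0 ∈ [9/152, 25/152)
j=2 picked index 3: u0 ∈ [3/76, 21/76)
j=3 picked index 3: u0 ∈ [-13/152, 23/152)
j=4 picked index 4: u0 ∈ [1/38, 3/19)
j=5 picked index 6: u0 ∈ [5/152, 29/152)
j=6 picked index 7: u0 ∈ [5/76, 1/4)
j=7 picked index 7: u0 ∈ [-9/152, 1/8)
intersection: [5/76, 1/8)

5/76 1/8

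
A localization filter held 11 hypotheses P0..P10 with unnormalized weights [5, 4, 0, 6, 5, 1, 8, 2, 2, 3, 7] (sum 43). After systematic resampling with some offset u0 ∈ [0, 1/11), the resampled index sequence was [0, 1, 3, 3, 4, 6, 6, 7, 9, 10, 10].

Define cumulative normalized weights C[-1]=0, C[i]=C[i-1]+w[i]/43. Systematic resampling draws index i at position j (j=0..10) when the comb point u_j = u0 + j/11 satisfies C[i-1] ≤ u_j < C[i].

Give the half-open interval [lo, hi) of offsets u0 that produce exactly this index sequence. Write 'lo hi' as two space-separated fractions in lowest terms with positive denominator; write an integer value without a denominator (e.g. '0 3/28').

C = [5/43, 9/43, 9/43, 15/43, 20/43, 21/43, 29/43, 31/43, 33/43, 36/43, 1]
j=0 picked index 0: u0 ∈ [0, 5/43)
j=1 picked index 1: u0 ∈ [12/473, 56/473)
j=2 picked index 3: u0 ∈ [13/473, 79/473)
j=3 picked index 3: u0 ∈ [-30/473, 36/473)
j=4 picked index 4: u0 ∈ [-7/473, 48/473)
j=5 picked index 6: u0 ∈ [16/473, 104/473)
j=6 picked index 6: u0 ∈ [-27/473, 61/473)
j=7 picked index 7: u0 ∈ [18/473, 40/473)
j=8 picked index 9: u0 ∈ [19/473, 52/473)
j=9 picked index 10: u0 ∈ [9/473, 2/11)
j=10 picked index 10: u0 ∈ [-34/473, 1/11)
intersection: [19/473, 36/473)

19/473 36/473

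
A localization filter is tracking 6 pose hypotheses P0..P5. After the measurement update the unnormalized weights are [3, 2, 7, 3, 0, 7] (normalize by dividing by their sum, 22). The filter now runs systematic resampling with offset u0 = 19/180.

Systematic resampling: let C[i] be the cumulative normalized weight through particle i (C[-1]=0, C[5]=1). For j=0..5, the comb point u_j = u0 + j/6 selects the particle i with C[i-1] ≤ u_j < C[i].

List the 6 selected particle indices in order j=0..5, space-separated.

0 2 2 3 5 5

C = [3/22, 5/22, 6/11, 15/22, 15/22, 1]
j=0: u_0=19/180 ∈ [0, 3/22) → index 0
j=1: u_1=49/180 ∈ [5/22, 6/11) → index 2
j=2: u_2=79/180 ∈ [5/22, 6/11) → index 2
j=3: u_3=109/180 ∈ [6/11, 15/22) → index 3
j=4: u_4=139/180 ∈ [15/22, 1) → index 5
j=5: u_5=169/180 ∈ [15/22, 1) → index 5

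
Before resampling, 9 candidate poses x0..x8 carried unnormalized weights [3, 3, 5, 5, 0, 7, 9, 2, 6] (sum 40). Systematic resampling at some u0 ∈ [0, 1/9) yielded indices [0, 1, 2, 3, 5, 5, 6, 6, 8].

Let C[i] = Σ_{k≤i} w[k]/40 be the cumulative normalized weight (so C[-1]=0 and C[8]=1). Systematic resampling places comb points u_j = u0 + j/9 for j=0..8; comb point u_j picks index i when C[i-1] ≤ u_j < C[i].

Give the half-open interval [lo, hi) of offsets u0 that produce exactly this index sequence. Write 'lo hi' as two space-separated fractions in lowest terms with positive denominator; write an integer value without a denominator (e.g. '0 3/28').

C = [3/40, 3/20, 11/40, 2/5, 2/5, 23/40, 4/5, 17/20, 1]
j=0 picked index 0: u0 ∈ [0, 3/40)
j=1 picked index 1: u0 ∈ [-13/360, 7/180)
j=2 picked index 2: u0 ∈ [-13/180, 19/360)
j=3 picked index 3: u0 ∈ [-7/120, 1/15)
j=4 picked index 5: u0 ∈ [-2/45, 47/360)
j=5 picked index 5: u0 ∈ [-7/45, 7/360)
j=6 picked index 6: u0 ∈ [-11/120, 2/15)
j=7 picked index 6: u0 ∈ [-73/360, 1/45)
j=8 picked index 8: u0 ∈ [-7/180, 1/9)
intersection: [0, 7/360)

0 7/360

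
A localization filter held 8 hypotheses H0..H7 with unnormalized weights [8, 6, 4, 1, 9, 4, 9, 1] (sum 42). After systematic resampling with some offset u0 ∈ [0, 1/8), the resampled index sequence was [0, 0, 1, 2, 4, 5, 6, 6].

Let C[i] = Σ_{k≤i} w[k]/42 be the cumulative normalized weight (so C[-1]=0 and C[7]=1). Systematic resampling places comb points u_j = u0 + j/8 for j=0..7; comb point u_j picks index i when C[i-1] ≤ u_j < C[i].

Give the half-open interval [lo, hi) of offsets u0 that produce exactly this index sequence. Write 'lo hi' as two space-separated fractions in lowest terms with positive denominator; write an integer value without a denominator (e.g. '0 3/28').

1/24 3/56

C = [4/21, 1/3, 3/7, 19/42, 2/3, 16/21, 41/42, 1]
j=0 picked index 0: u0 ∈ [0, 4/21)
j=1 picked index 0: u0 ∈ [-1/8, 11/168)
j=2 picked index 1: u0 ∈ [-5/84, 1/12)
j=3 picked index 2: u0 ∈ [-1/24, 3/56)
j=4 picked index 4: u0 ∈ [-1/21, 1/6)
j=5 picked index 5: u0 ∈ [1/24, 23/168)
j=6 picked index 6: u0 ∈ [1/84, 19/84)
j=7 picked index 6: u0 ∈ [-19/168, 17/168)
intersection: [1/24, 3/56)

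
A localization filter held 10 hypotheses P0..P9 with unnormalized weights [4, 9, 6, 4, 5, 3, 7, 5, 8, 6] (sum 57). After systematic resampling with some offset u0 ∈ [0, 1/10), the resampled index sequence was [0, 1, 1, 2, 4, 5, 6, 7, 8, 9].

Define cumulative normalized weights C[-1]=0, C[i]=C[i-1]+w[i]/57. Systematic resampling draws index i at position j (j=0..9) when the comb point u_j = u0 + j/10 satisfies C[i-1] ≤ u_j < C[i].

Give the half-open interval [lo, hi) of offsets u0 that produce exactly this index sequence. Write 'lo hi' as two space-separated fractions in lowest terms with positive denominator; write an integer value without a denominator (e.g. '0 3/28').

1/285 8/285

C = [4/57, 13/57, 1/3, 23/57, 28/57, 31/57, 2/3, 43/57, 17/19, 1]
j=0 picked index 0: u0 ∈ [0, 4/57)
j=1 picked index 1: u0 ∈ [-17/570, 73/570)
j=2 picked index 1: u0 ∈ [-37/285, 8/285)
j=3 picked index 2: u0 ∈ [-41/570, 1/30)
j=4 picked index 4: u0 ∈ [1/285, 26/285)
j=5 picked index 5: u0 ∈ [-1/114, 5/114)
j=6 picked index 6: u0 ∈ [-16/285, 1/15)
j=7 picked index 7: u0 ∈ [-1/30, 31/570)
j=8 picked index 8: u0 ∈ [-13/285, 9/95)
j=9 picked index 9: u0 ∈ [-1/190, 1/10)
intersection: [1/285, 8/285)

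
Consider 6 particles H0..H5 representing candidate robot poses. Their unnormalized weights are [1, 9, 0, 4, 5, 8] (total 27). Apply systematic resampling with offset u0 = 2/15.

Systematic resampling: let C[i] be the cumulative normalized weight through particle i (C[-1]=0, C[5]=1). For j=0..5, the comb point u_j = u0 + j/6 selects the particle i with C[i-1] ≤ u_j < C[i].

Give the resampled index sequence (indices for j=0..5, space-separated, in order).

C = [1/27, 10/27, 10/27, 14/27, 19/27, 1]
j=0: u_0=2/15 ∈ [1/27, 10/27) → index 1
j=1: u_1=3/10 ∈ [1/27, 10/27) → index 1
j=2: u_2=7/15 ∈ [10/27, 14/27) → index 3
j=3: u_3=19/30 ∈ [14/27, 19/27) → index 4
j=4: u_4=4/5 ∈ [19/27, 1) → index 5
j=5: u_5=29/30 ∈ [19/27, 1) → index 5

1 1 3 4 5 5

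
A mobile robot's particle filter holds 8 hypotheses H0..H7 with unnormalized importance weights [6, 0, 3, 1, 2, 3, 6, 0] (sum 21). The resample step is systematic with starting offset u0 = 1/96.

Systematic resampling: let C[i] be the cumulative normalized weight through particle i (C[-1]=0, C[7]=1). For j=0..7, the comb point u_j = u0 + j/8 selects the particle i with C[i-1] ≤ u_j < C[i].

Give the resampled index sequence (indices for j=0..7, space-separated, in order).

0 0 0 2 4 5 6 6

C = [2/7, 2/7, 3/7, 10/21, 4/7, 5/7, 1, 1]
j=0: u_0=1/96 ∈ [0, 2/7) → index 0
j=1: u_1=13/96 ∈ [0, 2/7) → index 0
j=2: u_2=25/96 ∈ [0, 2/7) → index 0
j=3: u_3=37/96 ∈ [2/7, 3/7) → index 2
j=4: u_4=49/96 ∈ [10/21, 4/7) → index 4
j=5: u_5=61/96 ∈ [4/7, 5/7) → index 5
j=6: u_6=73/96 ∈ [5/7, 1) → index 6
j=7: u_7=85/96 ∈ [5/7, 1) → index 6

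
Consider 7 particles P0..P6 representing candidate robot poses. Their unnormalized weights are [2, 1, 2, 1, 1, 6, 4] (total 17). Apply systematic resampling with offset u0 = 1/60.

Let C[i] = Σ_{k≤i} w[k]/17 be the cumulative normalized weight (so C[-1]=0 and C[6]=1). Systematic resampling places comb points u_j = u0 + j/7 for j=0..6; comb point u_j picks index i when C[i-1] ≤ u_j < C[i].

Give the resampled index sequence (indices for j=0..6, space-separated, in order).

0 1 3 5 5 5 6

C = [2/17, 3/17, 5/17, 6/17, 7/17, 13/17, 1]
j=0: u_0=1/60 ∈ [0, 2/17) → index 0
j=1: u_1=67/420 ∈ [2/17, 3/17) → index 1
j=2: u_2=127/420 ∈ [5/17, 6/17) → index 3
j=3: u_3=187/420 ∈ [7/17, 13/17) → index 5
j=4: u_4=247/420 ∈ [7/17, 13/17) → index 5
j=5: u_5=307/420 ∈ [7/17, 13/17) → index 5
j=6: u_6=367/420 ∈ [13/17, 1) → index 6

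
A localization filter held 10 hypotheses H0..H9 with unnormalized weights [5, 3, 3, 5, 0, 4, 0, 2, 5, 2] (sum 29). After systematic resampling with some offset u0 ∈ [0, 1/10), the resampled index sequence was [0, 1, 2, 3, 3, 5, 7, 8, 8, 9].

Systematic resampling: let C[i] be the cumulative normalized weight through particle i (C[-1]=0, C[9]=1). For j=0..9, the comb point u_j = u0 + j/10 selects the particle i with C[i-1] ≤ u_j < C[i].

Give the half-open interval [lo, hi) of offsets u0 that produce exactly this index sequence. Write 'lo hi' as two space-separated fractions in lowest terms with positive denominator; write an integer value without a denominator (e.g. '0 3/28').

13/145 1/10

C = [5/29, 8/29, 11/29, 16/29, 16/29, 20/29, 20/29, 22/29, 27/29, 1]
j=0 picked index 0: u0 ∈ [0, 5/29)
j=1 picked index 1: u0 ∈ [21/290, 51/290)
j=2 picked index 2: u0 ∈ [11/145, 26/145)
j=3 picked index 3: u0 ∈ [23/290, 73/290)
j=4 picked index 3: u0 ∈ [-3/145, 22/145)
j=5 picked index 5: u0 ∈ [3/58, 11/58)
j=6 picked index 7: u0 ∈ [13/145, 23/145)
j=7 picked index 8: u0 ∈ [17/290, 67/290)
j=8 picked index 8: u0 ∈ [-6/145, 19/145)
j=9 picked index 9: u0 ∈ [9/290, 1/10)
intersection: [13/145, 1/10)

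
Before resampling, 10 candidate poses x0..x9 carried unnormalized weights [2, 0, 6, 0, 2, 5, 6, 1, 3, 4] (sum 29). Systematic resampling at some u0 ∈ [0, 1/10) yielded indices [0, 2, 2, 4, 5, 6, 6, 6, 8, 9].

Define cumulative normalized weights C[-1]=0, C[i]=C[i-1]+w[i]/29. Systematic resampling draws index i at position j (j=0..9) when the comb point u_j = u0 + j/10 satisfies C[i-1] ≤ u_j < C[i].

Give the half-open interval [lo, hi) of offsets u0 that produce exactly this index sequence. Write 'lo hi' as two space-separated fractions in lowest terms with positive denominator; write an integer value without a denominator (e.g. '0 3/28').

C = [2/29, 2/29, 8/29, 8/29, 10/29, 15/29, 21/29, 22/29, 25/29, 1]
j=0 picked index 0: u0 ∈ [0, 2/29)
j=1 picked index 2: u0 ∈ [-9/290, 51/290)
j=2 picked index 2: u0 ∈ [-19/145, 11/145)
j=3 picked index 4: u0 ∈ [-7/290, 13/290)
j=4 picked index 5: u0 ∈ [-8/145, 17/145)
j=5 picked index 6: u0 ∈ [1/58, 13/58)
j=6 picked index 6: u0 ∈ [-12/145, 18/145)
j=7 picked index 6: u0 ∈ [-53/290, 7/290)
j=8 picked index 8: u0 ∈ [-6/145, 9/145)
j=9 picked index 9: u0 ∈ [-11/290, 1/10)
intersection: [1/58, 7/290)

1/58 7/290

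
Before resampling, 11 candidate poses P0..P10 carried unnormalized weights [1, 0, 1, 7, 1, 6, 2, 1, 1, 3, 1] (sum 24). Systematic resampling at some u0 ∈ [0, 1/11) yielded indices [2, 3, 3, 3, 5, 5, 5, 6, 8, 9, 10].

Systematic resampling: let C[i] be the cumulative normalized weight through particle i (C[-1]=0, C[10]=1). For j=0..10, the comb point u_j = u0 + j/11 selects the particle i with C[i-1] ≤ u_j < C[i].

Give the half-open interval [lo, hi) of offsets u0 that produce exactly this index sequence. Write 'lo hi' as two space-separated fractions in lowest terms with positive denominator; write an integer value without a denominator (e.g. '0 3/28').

17/264 1/12

C = [1/24, 1/24, 1/12, 3/8, 5/12, 2/3, 3/4, 19/24, 5/6, 23/24, 1]
j=0 picked index 2: u0 ∈ [1/24, 1/12)
j=1 picked index 3: u0 ∈ [-1/132, 25/88)
j=2 picked index 3: u0 ∈ [-13/132, 17/88)
j=3 picked index 3: u0 ∈ [-25/132, 9/88)
j=4 picked index 5: u0 ∈ [7/132, 10/33)
j=5 picked index 5: u0 ∈ [-5/132, 7/33)
j=6 picked index 5: u0 ∈ [-17/132, 4/33)
j=7 picked index 6: u0 ∈ [1/33, 5/44)
j=8 picked index 8: u0 ∈ [17/264, 7/66)
j=9 picked index 9: u0 ∈ [1/66, 37/264)
j=10 picked index 10: u0 ∈ [13/264, 1/11)
intersection: [17/264, 1/12)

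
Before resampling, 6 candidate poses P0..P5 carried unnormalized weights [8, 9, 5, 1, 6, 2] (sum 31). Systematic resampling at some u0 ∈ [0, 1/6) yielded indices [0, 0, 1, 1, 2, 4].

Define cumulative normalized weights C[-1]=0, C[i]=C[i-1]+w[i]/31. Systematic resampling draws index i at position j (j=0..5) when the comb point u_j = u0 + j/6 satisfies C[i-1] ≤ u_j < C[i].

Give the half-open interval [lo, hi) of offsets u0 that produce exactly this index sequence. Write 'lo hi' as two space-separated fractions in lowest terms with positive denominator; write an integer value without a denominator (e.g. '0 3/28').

C = [8/31, 17/31, 22/31, 23/31, 29/31, 1]
j=0 picked index 0: u0 ∈ [0, 8/31)
j=1 picked index 0: u0 ∈ [-1/6, 17/186)
j=2 picked index 1: u0 ∈ [-7/93, 20/93)
j=3 picked index 1: u0 ∈ [-15/62, 3/62)
j=4 picked index 2: u0 ∈ [-11/93, 4/93)
j=5 picked index 4: u0 ∈ [-17/186, 19/186)
intersection: [0, 4/93)

0 4/93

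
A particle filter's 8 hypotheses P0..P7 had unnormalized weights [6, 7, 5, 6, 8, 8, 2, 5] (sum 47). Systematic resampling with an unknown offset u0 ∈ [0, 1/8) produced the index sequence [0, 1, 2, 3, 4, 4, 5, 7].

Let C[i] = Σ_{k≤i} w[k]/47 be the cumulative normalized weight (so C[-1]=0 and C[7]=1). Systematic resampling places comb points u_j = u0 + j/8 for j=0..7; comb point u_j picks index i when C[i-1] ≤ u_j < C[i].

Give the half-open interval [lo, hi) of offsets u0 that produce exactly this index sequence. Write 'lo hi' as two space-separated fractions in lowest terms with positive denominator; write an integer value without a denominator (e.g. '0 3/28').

5/188 21/376

C = [6/47, 13/47, 18/47, 24/47, 32/47, 40/47, 42/47, 1]
j=0 picked index 0: u0 ∈ [0, 6/47)
j=1 picked index 1: u0 ∈ [1/376, 57/376)
j=2 picked index 2: u0 ∈ [5/188, 25/188)
j=3 picked index 3: u0 ∈ [3/376, 51/376)
j=4 picked index 4: u0 ∈ [1/94, 17/94)
j=5 picked index 4: u0 ∈ [-43/376, 21/376)
j=6 picked index 5: u0 ∈ [-13/188, 19/188)
j=7 picked index 7: u0 ∈ [7/376, 1/8)
intersection: [5/188, 21/376)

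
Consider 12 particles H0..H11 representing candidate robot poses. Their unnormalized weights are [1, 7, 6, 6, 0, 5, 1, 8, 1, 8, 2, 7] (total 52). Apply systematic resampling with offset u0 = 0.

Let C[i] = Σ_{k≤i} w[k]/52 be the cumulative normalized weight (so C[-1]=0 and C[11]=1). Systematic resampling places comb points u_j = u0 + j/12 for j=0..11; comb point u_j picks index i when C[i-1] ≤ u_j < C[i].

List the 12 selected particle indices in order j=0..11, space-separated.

0 1 2 2 3 5 7 7 8 9 10 11

C = [1/52, 2/13, 7/26, 5/13, 5/13, 25/52, 1/2, 17/26, 35/52, 43/52, 45/52, 1]
j=0: u_0=0 ∈ [0, 1/52) → index 0
j=1: u_1=1/12 ∈ [1/52, 2/13) → index 1
j=2: u_2=1/6 ∈ [2/13, 7/26) → index 2
j=3: u_3=1/4 ∈ [2/13, 7/26) → index 2
j=4: u_4=1/3 ∈ [7/26, 5/13) → index 3
j=5: u_5=5/12 ∈ [5/13, 25/52) → index 5
j=6: u_6=1/2 ∈ [1/2, 17/26) → index 7
j=7: u_7=7/12 ∈ [1/2, 17/26) → index 7
j=8: u_8=2/3 ∈ [17/26, 35/52) → index 8
j=9: u_9=3/4 ∈ [35/52, 43/52) → index 9
j=10: u_10=5/6 ∈ [43/52, 45/52) → index 10
j=11: u_11=11/12 ∈ [45/52, 1) → index 11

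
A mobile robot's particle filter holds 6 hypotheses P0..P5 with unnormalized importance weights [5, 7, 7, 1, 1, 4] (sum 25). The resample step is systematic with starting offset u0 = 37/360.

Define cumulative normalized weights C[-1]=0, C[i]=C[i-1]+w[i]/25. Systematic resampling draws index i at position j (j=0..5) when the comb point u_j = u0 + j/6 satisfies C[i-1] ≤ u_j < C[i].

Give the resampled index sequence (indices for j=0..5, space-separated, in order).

C = [1/5, 12/25, 19/25, 4/5, 21/25, 1]
j=0: u_0=37/360 ∈ [0, 1/5) → index 0
j=1: u_1=97/360 ∈ [1/5, 12/25) → index 1
j=2: u_2=157/360 ∈ [1/5, 12/25) → index 1
j=3: u_3=217/360 ∈ [12/25, 19/25) → index 2
j=4: u_4=277/360 ∈ [19/25, 4/5) → index 3
j=5: u_5=337/360 ∈ [21/25, 1) → index 5

0 1 1 2 3 5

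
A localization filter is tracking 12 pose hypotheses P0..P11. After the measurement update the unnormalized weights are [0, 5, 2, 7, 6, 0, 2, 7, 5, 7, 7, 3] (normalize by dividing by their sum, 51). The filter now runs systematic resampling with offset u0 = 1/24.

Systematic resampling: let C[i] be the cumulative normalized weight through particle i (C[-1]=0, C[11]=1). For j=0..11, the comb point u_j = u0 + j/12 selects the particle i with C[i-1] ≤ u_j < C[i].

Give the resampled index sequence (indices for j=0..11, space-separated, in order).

C = [0, 5/51, 7/51, 14/51, 20/51, 20/51, 22/51, 29/51, 2/3, 41/51, 16/17, 1]
j=0: u_0=1/24 ∈ [0, 5/51) → index 1
j=1: u_1=1/8 ∈ [5/51, 7/51) → index 2
j=2: u_2=5/24 ∈ [7/51, 14/51) → index 3
j=3: u_3=7/24 ∈ [14/51, 20/51) → index 4
j=4: u_4=3/8 ∈ [14/51, 20/51) → index 4
j=5: u_5=11/24 ∈ [22/51, 29/51) → index 7
j=6: u_6=13/24 ∈ [22/51, 29/51) → index 7
j=7: u_7=5/8 ∈ [29/51, 2/3) → index 8
j=8: u_8=17/24 ∈ [2/3, 41/51) → index 9
j=9: u_9=19/24 ∈ [2/3, 41/51) → index 9
j=10: u_10=7/8 ∈ [41/51, 16/17) → index 10
j=11: u_11=23/24 ∈ [16/17, 1) → index 11

1 2 3 4 4 7 7 8 9 9 10 11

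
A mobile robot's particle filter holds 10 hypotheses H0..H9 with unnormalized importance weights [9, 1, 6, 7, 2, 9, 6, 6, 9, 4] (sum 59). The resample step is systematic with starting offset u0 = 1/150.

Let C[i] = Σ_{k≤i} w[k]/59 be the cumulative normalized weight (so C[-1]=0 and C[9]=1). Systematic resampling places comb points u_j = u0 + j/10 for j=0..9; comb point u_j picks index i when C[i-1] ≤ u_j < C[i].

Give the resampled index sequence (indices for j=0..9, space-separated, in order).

0 0 2 3 4 5 6 7 8 8

C = [9/59, 10/59, 16/59, 23/59, 25/59, 34/59, 40/59, 46/59, 55/59, 1]
j=0: u_0=1/150 ∈ [0, 9/59) → index 0
j=1: u_1=8/75 ∈ [0, 9/59) → index 0
j=2: u_2=31/150 ∈ [10/59, 16/59) → index 2
j=3: u_3=23/75 ∈ [16/59, 23/59) → index 3
j=4: u_4=61/150 ∈ [23/59, 25/59) → index 4
j=5: u_5=38/75 ∈ [25/59, 34/59) → index 5
j=6: u_6=91/150 ∈ [34/59, 40/59) → index 6
j=7: u_7=53/75 ∈ [40/59, 46/59) → index 7
j=8: u_8=121/150 ∈ [46/59, 55/59) → index 8
j=9: u_9=68/75 ∈ [46/59, 55/59) → index 8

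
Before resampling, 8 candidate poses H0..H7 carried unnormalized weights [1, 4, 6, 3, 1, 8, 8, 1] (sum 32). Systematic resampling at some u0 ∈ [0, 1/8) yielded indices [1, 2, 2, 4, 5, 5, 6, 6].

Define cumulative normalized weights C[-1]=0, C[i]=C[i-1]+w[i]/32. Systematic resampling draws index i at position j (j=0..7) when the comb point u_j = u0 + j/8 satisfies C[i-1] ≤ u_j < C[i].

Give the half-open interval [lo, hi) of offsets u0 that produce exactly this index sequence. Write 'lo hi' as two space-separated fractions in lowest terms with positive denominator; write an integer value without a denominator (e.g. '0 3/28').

C = [1/32, 5/32, 11/32, 7/16, 15/32, 23/32, 31/32, 1]
j=0 picked index 1: u0 ∈ [1/32, 5/32)
j=1 picked index 2: u0 ∈ [1/32, 7/32)
j=2 picked index 2: u0 ∈ [-3/32, 3/32)
j=3 picked index 4: u0 ∈ [1/16, 3/32)
j=4 picked index 5: u0 ∈ [-1/32, 7/32)
j=5 picked index 5: u0 ∈ [-5/32, 3/32)
j=6 picked index 6: u0 ∈ [-1/32, 7/32)
j=7 picked index 6: u0 ∈ [-5/32, 3/32)
intersection: [1/16, 3/32)

1/16 3/32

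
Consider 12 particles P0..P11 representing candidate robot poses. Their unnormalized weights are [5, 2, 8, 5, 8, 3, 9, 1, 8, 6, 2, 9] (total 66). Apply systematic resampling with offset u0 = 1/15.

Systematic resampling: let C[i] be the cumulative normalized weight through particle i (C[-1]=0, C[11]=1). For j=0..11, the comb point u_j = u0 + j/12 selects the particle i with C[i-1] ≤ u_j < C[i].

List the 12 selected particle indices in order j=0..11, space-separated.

C = [5/66, 7/66, 5/22, 10/33, 14/33, 31/66, 20/33, 41/66, 49/66, 5/6, 19/22, 1]
j=0: u_0=1/15 ∈ [0, 5/66) → index 0
j=1: u_1=3/20 ∈ [7/66, 5/22) → index 2
j=2: u_2=7/30 ∈ [5/22, 10/33) → index 3
j=3: u_3=19/60 ∈ [10/33, 14/33) → index 4
j=4: u_4=2/5 ∈ [10/33, 14/33) → index 4
j=5: u_5=29/60 ∈ [31/66, 20/33) → index 6
j=6: u_6=17/30 ∈ [31/66, 20/33) → index 6
j=7: u_7=13/20 ∈ [41/66, 49/66) → index 8
j=8: u_8=11/15 ∈ [41/66, 49/66) → index 8
j=9: u_9=49/60 ∈ [49/66, 5/6) → index 9
j=10: u_10=9/10 ∈ [19/22, 1) → index 11
j=11: u_11=59/60 ∈ [19/22, 1) → index 11

0 2 3 4 4 6 6 8 8 9 11 11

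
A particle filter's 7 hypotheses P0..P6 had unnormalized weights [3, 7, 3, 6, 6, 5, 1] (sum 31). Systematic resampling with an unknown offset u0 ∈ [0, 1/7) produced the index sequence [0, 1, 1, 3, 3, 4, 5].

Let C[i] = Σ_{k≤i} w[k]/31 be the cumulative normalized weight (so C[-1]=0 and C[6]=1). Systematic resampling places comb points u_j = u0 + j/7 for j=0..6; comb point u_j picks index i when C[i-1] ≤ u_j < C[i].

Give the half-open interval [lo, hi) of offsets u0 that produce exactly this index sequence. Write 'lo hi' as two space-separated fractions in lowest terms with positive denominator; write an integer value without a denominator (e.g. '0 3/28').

C = [3/31, 10/31, 13/31, 19/31, 25/31, 30/31, 1]
j=0 picked index 0: u0 ∈ [0, 3/31)
j=1 picked index 1: u0 ∈ [-10/217, 39/217)
j=2 picked index 1: u0 ∈ [-41/217, 8/217)
j=3 picked index 3: u0 ∈ [-2/217, 40/217)
j=4 picked index 3: u0 ∈ [-33/217, 9/217)
j=5 picked index 4: u0 ∈ [-22/217, 20/217)
j=6 picked index 5: u0 ∈ [-11/217, 24/217)
intersection: [0, 8/217)

0 8/217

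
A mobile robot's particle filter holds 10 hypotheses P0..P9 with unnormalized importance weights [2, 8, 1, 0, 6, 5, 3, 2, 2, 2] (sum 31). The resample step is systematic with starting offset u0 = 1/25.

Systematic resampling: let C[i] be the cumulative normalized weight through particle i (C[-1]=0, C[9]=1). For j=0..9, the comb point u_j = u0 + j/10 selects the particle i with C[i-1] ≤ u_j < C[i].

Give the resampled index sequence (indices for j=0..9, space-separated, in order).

C = [2/31, 10/31, 11/31, 11/31, 17/31, 22/31, 25/31, 27/31, 29/31, 1]
j=0: u_0=1/25 ∈ [0, 2/31) → index 0
j=1: u_1=7/50 ∈ [2/31, 10/31) → index 1
j=2: u_2=6/25 ∈ [2/31, 10/31) → index 1
j=3: u_3=17/50 ∈ [10/31, 11/31) → index 2
j=4: u_4=11/25 ∈ [11/31, 17/31) → index 4
j=5: u_5=27/50 ∈ [11/31, 17/31) → index 4
j=6: u_6=16/25 ∈ [17/31, 22/31) → index 5
j=7: u_7=37/50 ∈ [22/31, 25/31) → index 6
j=8: u_8=21/25 ∈ [25/31, 27/31) → index 7
j=9: u_9=47/50 ∈ [29/31, 1) → index 9

0 1 1 2 4 4 5 6 7 9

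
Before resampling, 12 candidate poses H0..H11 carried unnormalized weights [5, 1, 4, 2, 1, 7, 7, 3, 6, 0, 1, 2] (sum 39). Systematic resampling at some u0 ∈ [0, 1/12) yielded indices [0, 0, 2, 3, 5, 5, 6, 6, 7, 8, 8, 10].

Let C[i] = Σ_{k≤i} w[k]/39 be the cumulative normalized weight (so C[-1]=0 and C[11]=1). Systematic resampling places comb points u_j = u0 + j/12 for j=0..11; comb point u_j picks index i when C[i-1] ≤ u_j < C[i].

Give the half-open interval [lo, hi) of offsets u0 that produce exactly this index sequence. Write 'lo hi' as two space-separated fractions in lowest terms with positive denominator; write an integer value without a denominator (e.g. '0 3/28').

C = [5/39, 2/13, 10/39, 4/13, 1/3, 20/39, 9/13, 10/13, 12/13, 12/13, 37/39, 1]
j=0 picked index 0: u0 ∈ [0, 5/39)
j=1 picked index 0: u0 ∈ [-1/12, 7/156)
j=2 picked index 2: u0 ∈ [-1/78, 7/78)
j=3 picked index 3: u0 ∈ [1/156, 3/52)
j=4 picked index 5: u0 ∈ [0, 7/39)
j=5 picked index 5: u0 ∈ [-1/12, 5/52)
j=6 picked index 6: u0 ∈ [1/78, 5/26)
j=7 picked index 6: u0 ∈ [-11/156, 17/156)
j=8 picked index 7: u0 ∈ [1/39, 4/39)
j=9 picked index 8: u0 ∈ [1/52, 9/52)
j=10 picked index 8: u0 ∈ [-5/78, 7/78)
j=11 picked index 10: u0 ∈ [1/156, 5/156)
intersection: [1/39, 5/156)

1/39 5/156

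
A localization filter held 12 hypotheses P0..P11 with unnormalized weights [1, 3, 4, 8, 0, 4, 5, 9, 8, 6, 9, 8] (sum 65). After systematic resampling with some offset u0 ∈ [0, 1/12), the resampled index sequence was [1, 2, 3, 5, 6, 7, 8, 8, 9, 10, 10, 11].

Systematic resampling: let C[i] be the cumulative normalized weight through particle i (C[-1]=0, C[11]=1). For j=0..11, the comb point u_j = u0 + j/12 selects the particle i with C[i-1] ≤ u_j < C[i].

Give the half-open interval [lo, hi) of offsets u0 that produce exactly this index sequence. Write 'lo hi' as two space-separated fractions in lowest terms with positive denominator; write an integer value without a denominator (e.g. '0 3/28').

C = [1/65, 4/65, 8/65, 16/65, 16/65, 4/13, 5/13, 34/65, 42/65, 48/65, 57/65, 1]
j=0 picked index 1: u0 ∈ [1/65, 4/65)
j=1 picked index 2: u0 ∈ [-17/780, 31/780)
j=2 picked index 3: u0 ∈ [-17/390, 31/390)
j=3 picked index 5: u0 ∈ [-1/260, 3/52)
j=4 picked index 6: u0 ∈ [-1/39, 2/39)
j=5 picked index 7: u0 ∈ [-5/156, 83/780)
j=6 picked index 8: u0 ∈ [3/130, 19/130)
j=7 picked index 8: u0 ∈ [-47/780, 49/780)
j=8 picked index 9: u0 ∈ [-4/195, 14/195)
j=9 picked index 10: u0 ∈ [-3/260, 33/260)
j=10 picked index 10: u0 ∈ [-37/390, 17/390)
j=11 picked index 11: u0 ∈ [-31/780, 1/12)
intersection: [3/130, 31/780)

3/130 31/780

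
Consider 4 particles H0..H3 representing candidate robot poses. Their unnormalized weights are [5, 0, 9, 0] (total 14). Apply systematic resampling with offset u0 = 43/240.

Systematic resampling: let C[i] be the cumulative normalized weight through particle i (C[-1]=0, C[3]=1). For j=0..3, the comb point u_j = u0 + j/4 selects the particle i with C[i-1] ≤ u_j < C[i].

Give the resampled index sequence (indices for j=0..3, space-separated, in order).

C = [5/14, 5/14, 1, 1]
j=0: u_0=43/240 ∈ [0, 5/14) → index 0
j=1: u_1=103/240 ∈ [5/14, 1) → index 2
j=2: u_2=163/240 ∈ [5/14, 1) → index 2
j=3: u_3=223/240 ∈ [5/14, 1) → index 2

0 2 2 2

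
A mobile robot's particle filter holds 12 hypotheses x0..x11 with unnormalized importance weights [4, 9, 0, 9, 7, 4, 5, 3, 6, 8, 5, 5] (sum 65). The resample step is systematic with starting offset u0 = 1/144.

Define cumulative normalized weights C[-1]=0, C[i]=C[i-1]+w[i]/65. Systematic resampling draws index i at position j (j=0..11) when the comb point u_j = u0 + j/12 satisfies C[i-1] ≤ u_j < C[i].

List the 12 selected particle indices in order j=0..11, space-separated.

C = [4/65, 1/5, 1/5, 22/65, 29/65, 33/65, 38/65, 41/65, 47/65, 11/13, 12/13, 1]
j=0: u_0=1/144 ∈ [0, 4/65) → index 0
j=1: u_1=13/144 ∈ [4/65, 1/5) → index 1
j=2: u_2=25/144 ∈ [4/65, 1/5) → index 1
j=3: u_3=37/144 ∈ [1/5, 22/65) → index 3
j=4: u_4=49/144 ∈ [22/65, 29/65) → index 4
j=5: u_5=61/144 ∈ [22/65, 29/65) → index 4
j=6: u_6=73/144 ∈ [29/65, 33/65) → index 5
j=7: u_7=85/144 ∈ [38/65, 41/65) → index 7
j=8: u_8=97/144 ∈ [41/65, 47/65) → index 8
j=9: u_9=109/144 ∈ [47/65, 11/13) → index 9
j=10: u_10=121/144 ∈ [47/65, 11/13) → index 9
j=11: u_11=133/144 ∈ [12/13, 1) → index 11

0 1 1 3 4 4 5 7 8 9 9 11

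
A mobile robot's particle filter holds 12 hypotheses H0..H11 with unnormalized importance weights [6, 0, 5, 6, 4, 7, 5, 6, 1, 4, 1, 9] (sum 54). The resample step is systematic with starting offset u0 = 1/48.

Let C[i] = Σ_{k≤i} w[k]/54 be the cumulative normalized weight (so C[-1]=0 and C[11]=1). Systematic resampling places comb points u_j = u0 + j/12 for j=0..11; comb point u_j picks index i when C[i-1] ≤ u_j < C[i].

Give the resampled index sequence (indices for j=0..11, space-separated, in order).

0 0 2 3 4 5 6 6 7 9 11 11

C = [1/9, 1/9, 11/54, 17/54, 7/18, 14/27, 11/18, 13/18, 20/27, 22/27, 5/6, 1]
j=0: u_0=1/48 ∈ [0, 1/9) → index 0
j=1: u_1=5/48 ∈ [0, 1/9) → index 0
j=2: u_2=3/16 ∈ [1/9, 11/54) → index 2
j=3: u_3=13/48 ∈ [11/54, 17/54) → index 3
j=4: u_4=17/48 ∈ [17/54, 7/18) → index 4
j=5: u_5=7/16 ∈ [7/18, 14/27) → index 5
j=6: u_6=25/48 ∈ [14/27, 11/18) → index 6
j=7: u_7=29/48 ∈ [14/27, 11/18) → index 6
j=8: u_8=11/16 ∈ [11/18, 13/18) → index 7
j=9: u_9=37/48 ∈ [20/27, 22/27) → index 9
j=10: u_10=41/48 ∈ [5/6, 1) → index 11
j=11: u_11=15/16 ∈ [5/6, 1) → index 11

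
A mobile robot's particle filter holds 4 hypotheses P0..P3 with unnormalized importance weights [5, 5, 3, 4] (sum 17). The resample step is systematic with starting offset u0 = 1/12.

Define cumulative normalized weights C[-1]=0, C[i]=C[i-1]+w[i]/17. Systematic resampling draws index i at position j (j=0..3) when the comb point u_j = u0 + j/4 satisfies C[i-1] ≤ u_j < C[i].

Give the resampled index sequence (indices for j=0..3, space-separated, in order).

C = [5/17, 10/17, 13/17, 1]
j=0: u_0=1/12 ∈ [0, 5/17) → index 0
j=1: u_1=1/3 ∈ [5/17, 10/17) → index 1
j=2: u_2=7/12 ∈ [5/17, 10/17) → index 1
j=3: u_3=5/6 ∈ [13/17, 1) → index 3

0 1 1 3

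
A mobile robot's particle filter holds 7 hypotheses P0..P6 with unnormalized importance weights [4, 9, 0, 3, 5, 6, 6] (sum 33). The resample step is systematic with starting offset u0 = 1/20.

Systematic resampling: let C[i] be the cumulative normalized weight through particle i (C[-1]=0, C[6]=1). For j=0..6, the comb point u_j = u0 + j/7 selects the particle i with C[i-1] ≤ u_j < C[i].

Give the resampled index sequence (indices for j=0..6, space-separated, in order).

0 1 1 3 4 5 6

C = [4/33, 13/33, 13/33, 16/33, 7/11, 9/11, 1]
j=0: u_0=1/20 ∈ [0, 4/33) → index 0
j=1: u_1=27/140 ∈ [4/33, 13/33) → index 1
j=2: u_2=47/140 ∈ [4/33, 13/33) → index 1
j=3: u_3=67/140 ∈ [13/33, 16/33) → index 3
j=4: u_4=87/140 ∈ [16/33, 7/11) → index 4
j=5: u_5=107/140 ∈ [7/11, 9/11) → index 5
j=6: u_6=127/140 ∈ [9/11, 1) → index 6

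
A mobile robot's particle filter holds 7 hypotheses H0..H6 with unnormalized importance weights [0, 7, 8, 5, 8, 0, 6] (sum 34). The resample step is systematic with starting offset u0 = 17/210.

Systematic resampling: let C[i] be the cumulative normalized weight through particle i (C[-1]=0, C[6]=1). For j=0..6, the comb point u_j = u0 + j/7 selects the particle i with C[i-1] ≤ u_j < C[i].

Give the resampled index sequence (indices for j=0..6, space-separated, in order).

C = [0, 7/34, 15/34, 10/17, 14/17, 14/17, 1]
j=0: u_0=17/210 ∈ [0, 7/34) → index 1
j=1: u_1=47/210 ∈ [7/34, 15/34) → index 2
j=2: u_2=11/30 ∈ [7/34, 15/34) → index 2
j=3: u_3=107/210 ∈ [15/34, 10/17) → index 3
j=4: u_4=137/210 ∈ [10/17, 14/17) → index 4
j=5: u_5=167/210 ∈ [10/17, 14/17) → index 4
j=6: u_6=197/210 ∈ [14/17, 1) → index 6

1 2 2 3 4 4 6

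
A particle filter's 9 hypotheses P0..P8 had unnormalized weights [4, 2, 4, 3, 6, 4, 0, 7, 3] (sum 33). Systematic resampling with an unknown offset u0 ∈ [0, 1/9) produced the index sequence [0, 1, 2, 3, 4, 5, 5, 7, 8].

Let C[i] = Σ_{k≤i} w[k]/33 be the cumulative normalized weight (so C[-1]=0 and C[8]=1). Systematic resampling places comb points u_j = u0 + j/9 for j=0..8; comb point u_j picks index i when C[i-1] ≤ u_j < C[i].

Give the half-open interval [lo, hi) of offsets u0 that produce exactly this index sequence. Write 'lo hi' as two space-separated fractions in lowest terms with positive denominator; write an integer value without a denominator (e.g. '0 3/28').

C = [4/33, 2/11, 10/33, 13/33, 19/33, 23/33, 23/33, 10/11, 1]
j=0 picked index 0: u0 ∈ [0, 4/33)
j=1 picked index 1: u0 ∈ [1/99, 7/99)
j=2 picked index 2: u0 ∈ [-4/99, 8/99)
j=3 picked index 3: u0 ∈ [-1/33, 2/33)
j=4 picked index 4: u0 ∈ [-5/99, 13/99)
j=5 picked index 5: u0 ∈ [2/99, 14/99)
j=6 picked index 5: u0 ∈ [-1/11, 1/33)
j=7 picked index 7: u0 ∈ [-8/99, 13/99)
j=8 picked index 8: u0 ∈ [2/99, 1/9)
intersection: [2/99, 1/33)

2/99 1/33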